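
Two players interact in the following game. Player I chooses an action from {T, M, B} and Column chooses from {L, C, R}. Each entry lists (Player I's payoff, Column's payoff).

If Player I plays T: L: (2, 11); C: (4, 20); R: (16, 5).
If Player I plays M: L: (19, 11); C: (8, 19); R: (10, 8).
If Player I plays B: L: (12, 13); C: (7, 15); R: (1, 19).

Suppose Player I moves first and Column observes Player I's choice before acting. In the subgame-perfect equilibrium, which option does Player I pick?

Backward induction with Player I moving first.
- T → Column plays C (best of 11, 20, 5); Player I gets 4.
- M → Column plays C (best of 11, 19, 8); Player I gets 8.
- B → Column plays R (best of 13, 15, 19); Player I gets 1.
Maximizing over 4, 8, 1, Player I chooses M. Subgame-perfect outcome: (M, C) with payoffs (8, 19).

M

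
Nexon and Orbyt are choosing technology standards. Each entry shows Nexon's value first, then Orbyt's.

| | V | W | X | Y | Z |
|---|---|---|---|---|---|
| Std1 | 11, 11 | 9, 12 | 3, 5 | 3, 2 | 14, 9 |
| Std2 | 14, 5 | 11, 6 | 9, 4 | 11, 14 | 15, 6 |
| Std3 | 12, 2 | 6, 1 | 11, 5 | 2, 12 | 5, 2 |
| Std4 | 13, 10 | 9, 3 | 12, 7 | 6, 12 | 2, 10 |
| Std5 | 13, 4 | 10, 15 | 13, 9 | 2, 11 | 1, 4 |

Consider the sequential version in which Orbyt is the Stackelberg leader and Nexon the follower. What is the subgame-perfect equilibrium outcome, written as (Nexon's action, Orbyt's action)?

Work backward from Nexon's decision.
- V: BR = Std2, leader payoff 5.
- W: BR = Std2, leader payoff 6.
- X: BR = Std5, leader payoff 9.
- Y: BR = Std2, leader payoff 14.
- Z: BR = Std2, leader payoff 6.
Among 5, 6, 9, 14, 6, the best is 14 at Y. Subgame-perfect outcome: (Std2, Y) with payoffs (11, 14).

(Std2, Y)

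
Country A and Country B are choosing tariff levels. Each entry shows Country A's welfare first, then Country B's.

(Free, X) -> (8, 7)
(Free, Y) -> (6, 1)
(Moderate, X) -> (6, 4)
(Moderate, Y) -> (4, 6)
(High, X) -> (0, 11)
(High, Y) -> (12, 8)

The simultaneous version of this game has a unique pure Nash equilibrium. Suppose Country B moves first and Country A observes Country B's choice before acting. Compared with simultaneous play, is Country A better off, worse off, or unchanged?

better off

Backward induction with Country B moving first.
- X: Country A compares 8, 6, 0 and picks Free; Country B would get 7.
- Y: Country A compares 6, 4, 12 and picks High; Country B would get 8.
Maximizing over 7, 8, Country B chooses Y. Subgame-perfect outcome: (High, Y) with payoffs (12, 8).
For the simultaneous game, intersect best replies.
Country A's best replies: X→Free; Y→High.
Country B's best replies: Free→X; Moderate→Y; High→X.
The unique mutual best reply is (Free, X), giving (8, 7).
Country A earns 12 sequentially versus 8 at the Nash outcome: better off.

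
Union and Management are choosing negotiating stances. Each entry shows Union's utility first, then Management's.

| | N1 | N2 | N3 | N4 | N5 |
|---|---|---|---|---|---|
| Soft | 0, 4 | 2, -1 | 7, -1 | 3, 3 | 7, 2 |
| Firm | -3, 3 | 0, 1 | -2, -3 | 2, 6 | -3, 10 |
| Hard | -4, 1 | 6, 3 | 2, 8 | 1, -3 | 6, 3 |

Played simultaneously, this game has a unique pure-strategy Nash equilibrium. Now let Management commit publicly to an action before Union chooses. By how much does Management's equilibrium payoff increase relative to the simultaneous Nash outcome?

0

Work backward from Union's decision.
- N1 → Union plays Soft (best of 0, -3, -4); Management gets 4.
- N2 → Union plays Hard (best of 2, 0, 6); Management gets 3.
- N3 → Union plays Soft (best of 7, -2, 2); Management gets -1.
- N4 → Union plays Soft (best of 3, 2, 1); Management gets 3.
- N5 → Union plays Soft (best of 7, -3, 6); Management gets 2.
Among 4, 3, -1, 3, 2, the best is 4 at N1. Subgame-perfect outcome: (Soft, N1) with payoffs (0, 4).
Under simultaneous play:
Union's best replies: N1→Soft; N2→Hard; N3→Soft; N4→Soft; N5→Soft.
Management's best replies: Soft→N1; Firm→N5; Hard→N3.
The unique mutual best reply is (Soft, N1), giving (0, 4).
Management's commitment gain: 4 − 4 = 0.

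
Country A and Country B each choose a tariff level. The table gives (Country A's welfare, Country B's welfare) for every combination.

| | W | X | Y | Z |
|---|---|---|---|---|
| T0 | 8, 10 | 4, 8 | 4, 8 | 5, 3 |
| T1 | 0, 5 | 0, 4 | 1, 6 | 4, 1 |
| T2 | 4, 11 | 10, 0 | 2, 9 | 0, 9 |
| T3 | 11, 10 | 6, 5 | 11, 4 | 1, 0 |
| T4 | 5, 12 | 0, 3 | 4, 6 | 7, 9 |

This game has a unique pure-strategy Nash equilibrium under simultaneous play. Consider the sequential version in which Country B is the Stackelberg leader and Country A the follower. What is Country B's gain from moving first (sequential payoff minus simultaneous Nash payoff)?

Country A best-responds to each possible Country B move:
- W → Country A plays T3 (best of 8, 0, 4, 11, 5); Country B gets 10.
- X → Country A plays T2 (best of 4, 0, 10, 6, 0); Country B gets 0.
- Y → Country A plays T3 (best of 4, 1, 2, 11, 4); Country B gets 4.
- Z → Country A plays T4 (best of 5, 4, 0, 1, 7); Country B gets 9.
Country B's induced payoffs are 10, 0, 4, 9, so Country B commits to W. Subgame-perfect outcome: (T3, W) with payoffs (11, 10).
Under simultaneous play:
Country A's best replies: W→T3; X→T2; Y→T3; Z→T4.
Country B's best replies: T0→W; T1→Y; T2→W; T3→W; T4→W.
The unique mutual best reply is (T3, W), giving (11, 10).
Country B's commitment gain: 10 − 10 = 0.

0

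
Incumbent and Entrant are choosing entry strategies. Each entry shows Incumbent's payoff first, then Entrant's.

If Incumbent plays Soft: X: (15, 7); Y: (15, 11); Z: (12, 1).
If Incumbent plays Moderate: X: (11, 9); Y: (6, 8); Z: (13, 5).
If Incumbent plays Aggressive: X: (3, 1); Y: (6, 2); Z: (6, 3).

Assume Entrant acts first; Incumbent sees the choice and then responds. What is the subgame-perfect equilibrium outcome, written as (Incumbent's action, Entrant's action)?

Work backward from Incumbent's decision.
- X: BR = Soft, leader payoff 7.
- Y: BR = Soft, leader payoff 11.
- Z: BR = Moderate, leader payoff 5.
Entrant's induced payoffs are 7, 11, 5, so Entrant commits to Y. Subgame-perfect outcome: (Soft, Y) with payoffs (15, 11).

(Soft, Y)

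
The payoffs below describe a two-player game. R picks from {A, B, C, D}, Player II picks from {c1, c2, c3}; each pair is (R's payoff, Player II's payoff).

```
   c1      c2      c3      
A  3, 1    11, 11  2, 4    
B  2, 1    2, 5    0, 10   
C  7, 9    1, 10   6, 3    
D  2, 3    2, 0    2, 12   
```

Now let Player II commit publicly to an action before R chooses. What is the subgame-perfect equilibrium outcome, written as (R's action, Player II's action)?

R best-responds to each possible Player II move:
- c1 → R plays C (best of 3, 2, 7, 2); Player II gets 9.
- c2 → R plays A (best of 11, 2, 1, 2); Player II gets 11.
- c3 → R plays C (best of 2, 0, 6, 2); Player II gets 3.
Among 9, 11, 3, the best is 11 at c2. Subgame-perfect outcome: (A, c2) with payoffs (11, 11).

(A, c2)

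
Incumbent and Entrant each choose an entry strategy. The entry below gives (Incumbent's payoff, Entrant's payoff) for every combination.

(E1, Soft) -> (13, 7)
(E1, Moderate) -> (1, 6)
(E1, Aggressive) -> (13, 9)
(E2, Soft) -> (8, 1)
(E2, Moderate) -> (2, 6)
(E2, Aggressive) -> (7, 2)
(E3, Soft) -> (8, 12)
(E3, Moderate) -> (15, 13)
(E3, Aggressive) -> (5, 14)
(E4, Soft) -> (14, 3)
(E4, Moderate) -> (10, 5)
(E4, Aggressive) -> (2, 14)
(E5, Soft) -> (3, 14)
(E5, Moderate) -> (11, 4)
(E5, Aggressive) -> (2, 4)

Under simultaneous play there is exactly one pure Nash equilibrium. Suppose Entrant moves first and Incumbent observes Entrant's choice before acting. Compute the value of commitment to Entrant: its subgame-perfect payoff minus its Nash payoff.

4

Incumbent best-responds to each possible Entrant move:
- Soft: Incumbent compares 13, 8, 8, 14, 3 and picks E4; Entrant would get 3.
- Moderate: Incumbent compares 1, 2, 15, 10, 11 and picks E3; Entrant would get 13.
- Aggressive: Incumbent compares 13, 7, 5, 2, 2 and picks E1; Entrant would get 9.
Maximizing over 3, 13, 9, Entrant chooses Moderate. Subgame-perfect outcome: (E3, Moderate) with payoffs (15, 13).
Now find the simultaneous Nash equilibrium.
Incumbent's best replies: Soft→E4; Moderate→E3; Aggressive→E1.
Entrant's best replies: E1→Aggressive; E2→Moderate; E3→Aggressive; E4→Aggressive; E5→Soft.
The unique mutual best reply is (E1, Aggressive), giving (13, 9).
Entrant's commitment gain: 13 − 9 = 4.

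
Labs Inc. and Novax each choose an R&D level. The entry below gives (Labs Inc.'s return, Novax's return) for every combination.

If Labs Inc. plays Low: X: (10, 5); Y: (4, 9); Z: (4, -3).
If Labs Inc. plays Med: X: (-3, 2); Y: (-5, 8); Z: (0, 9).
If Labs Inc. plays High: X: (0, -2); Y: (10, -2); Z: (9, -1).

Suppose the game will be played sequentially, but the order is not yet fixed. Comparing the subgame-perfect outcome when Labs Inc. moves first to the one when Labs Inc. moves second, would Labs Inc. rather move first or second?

If Labs Inc. leads: Novax's best replies are Low→Y, Med→Z, High→Z; Labs Inc.'s induced payoffs 4, 0, 9; outcome (High, Z), payoffs (9, -1).
If Novax leads: Labs Inc.'s best replies are X→Low, Y→High, Z→High; Novax's induced payoffs 5, -2, -1; outcome (Low, X), payoffs (10, 5).
Labs Inc. gets 9 moving first and 10 moving second, so Labs Inc. prefers to move second.

second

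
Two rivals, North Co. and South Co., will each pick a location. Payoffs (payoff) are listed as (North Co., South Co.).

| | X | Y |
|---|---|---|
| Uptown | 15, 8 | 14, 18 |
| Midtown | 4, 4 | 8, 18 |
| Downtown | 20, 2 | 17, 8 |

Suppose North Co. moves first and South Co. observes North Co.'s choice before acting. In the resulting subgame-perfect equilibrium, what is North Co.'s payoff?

Backward induction with North Co. moving first.
- Uptown: BR = Y, leader payoff 14.
- Midtown: BR = Y, leader payoff 8.
- Downtown: BR = Y, leader payoff 17.
Maximizing over 14, 8, 17, North Co. chooses Downtown. Subgame-perfect outcome: (Downtown, Y) with payoffs (17, 8).

17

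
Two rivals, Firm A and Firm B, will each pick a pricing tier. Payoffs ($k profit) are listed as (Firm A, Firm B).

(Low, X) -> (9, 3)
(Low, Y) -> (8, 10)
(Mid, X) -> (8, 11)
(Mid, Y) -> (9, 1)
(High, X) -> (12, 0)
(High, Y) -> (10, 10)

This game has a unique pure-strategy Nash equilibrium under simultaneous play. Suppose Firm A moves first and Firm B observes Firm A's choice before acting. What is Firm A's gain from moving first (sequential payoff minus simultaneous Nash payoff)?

Firm B best-responds to each possible Firm A move:
- Low: Firm B compares 3, 10 and picks Y; Firm A would get 8.
- Mid: Firm B compares 11, 1 and picks X; Firm A would get 8.
- High: Firm B compares 0, 10 and picks Y; Firm A would get 10.
Firm A's induced payoffs are 8, 8, 10, so Firm A commits to High. Subgame-perfect outcome: (High, Y) with payoffs (10, 10).
Under simultaneous play:
Firm A's best replies: X→High; Y→High.
Firm B's best replies: Low→Y; Mid→X; High→Y.
The unique mutual best reply is (High, Y), giving (10, 10).
Firm A's commitment gain: 10 − 10 = 0.

0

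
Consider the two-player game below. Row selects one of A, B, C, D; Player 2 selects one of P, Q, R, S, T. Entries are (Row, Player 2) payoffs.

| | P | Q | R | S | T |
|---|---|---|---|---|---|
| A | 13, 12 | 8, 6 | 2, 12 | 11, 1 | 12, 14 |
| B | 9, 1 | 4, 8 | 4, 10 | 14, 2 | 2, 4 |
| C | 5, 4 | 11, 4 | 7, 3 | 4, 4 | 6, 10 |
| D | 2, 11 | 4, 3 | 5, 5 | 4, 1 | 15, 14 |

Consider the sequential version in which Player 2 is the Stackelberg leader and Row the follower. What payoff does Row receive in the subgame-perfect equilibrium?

15

Work backward from Row's decision.
- P: BR = A, leader payoff 12.
- Q: BR = C, leader payoff 4.
- R: BR = C, leader payoff 3.
- S: BR = B, leader payoff 2.
- T: BR = D, leader payoff 14.
Player 2's induced payoffs are 12, 4, 3, 2, 14, so Player 2 commits to T. Subgame-perfect outcome: (D, T) with payoffs (15, 14).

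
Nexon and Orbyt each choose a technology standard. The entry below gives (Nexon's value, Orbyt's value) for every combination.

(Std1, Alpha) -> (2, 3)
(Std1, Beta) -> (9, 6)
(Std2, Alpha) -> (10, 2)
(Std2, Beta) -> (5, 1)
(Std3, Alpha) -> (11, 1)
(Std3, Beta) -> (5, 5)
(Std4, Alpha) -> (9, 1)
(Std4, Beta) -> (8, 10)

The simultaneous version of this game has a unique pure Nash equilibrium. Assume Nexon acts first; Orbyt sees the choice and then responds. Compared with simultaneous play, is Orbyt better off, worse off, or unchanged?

worse off

Solve by backward induction (Nexon leads).
- Std1: Orbyt compares 3, 6 and picks Beta; Nexon would get 9.
- Std2: Orbyt compares 2, 1 and picks Alpha; Nexon would get 10.
- Std3: Orbyt compares 1, 5 and picks Beta; Nexon would get 5.
- Std4: Orbyt compares 1, 10 and picks Beta; Nexon would get 8.
Nexon's induced payoffs are 9, 10, 5, 8, so Nexon commits to Std2. Subgame-perfect outcome: (Std2, Alpha) with payoffs (10, 2).
Under simultaneous play:
Nexon's best replies: Alpha→Std3; Beta→Std1.
Orbyt's best replies: Std1→Beta; Std2→Alpha; Std3→Beta; Std4→Beta.
Only (Std1, Beta) has each player best-responding; Nash payoffs (9, 6).
Orbyt earns 2 sequentially versus 6 at the Nash outcome: worse off.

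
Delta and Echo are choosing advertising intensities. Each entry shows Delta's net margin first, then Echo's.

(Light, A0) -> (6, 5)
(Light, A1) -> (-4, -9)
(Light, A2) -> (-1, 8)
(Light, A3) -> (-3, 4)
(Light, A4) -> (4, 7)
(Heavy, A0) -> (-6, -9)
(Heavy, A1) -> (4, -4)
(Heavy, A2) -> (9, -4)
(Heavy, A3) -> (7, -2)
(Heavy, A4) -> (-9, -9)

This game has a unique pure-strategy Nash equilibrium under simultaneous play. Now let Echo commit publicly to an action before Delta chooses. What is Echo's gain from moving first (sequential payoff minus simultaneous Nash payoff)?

Backward induction with Echo moving first.
- A0: Delta compares 6, -6 and picks Light; Echo would get 5.
- A1: Delta compares -4, 4 and picks Heavy; Echo would get -4.
- A2: Delta compares -1, 9 and picks Heavy; Echo would get -4.
- A3: Delta compares -3, 7 and picks Heavy; Echo would get -2.
- A4: Delta compares 4, -9 and picks Light; Echo would get 7.
Maximizing over 5, -4, -4, -2, 7, Echo chooses A4. Subgame-perfect outcome: (Light, A4) with payoffs (4, 7).
Now find the simultaneous Nash equilibrium.
Delta's best replies: A0→Light; A1→Heavy; A2→Heavy; A3→Heavy; A4→Light.
Echo's best replies: Light→A2; Heavy→A3.
Only (Heavy, A3) has each player best-responding; Nash payoffs (7, -2).
Echo's commitment gain: 7 − -2 = 9.

9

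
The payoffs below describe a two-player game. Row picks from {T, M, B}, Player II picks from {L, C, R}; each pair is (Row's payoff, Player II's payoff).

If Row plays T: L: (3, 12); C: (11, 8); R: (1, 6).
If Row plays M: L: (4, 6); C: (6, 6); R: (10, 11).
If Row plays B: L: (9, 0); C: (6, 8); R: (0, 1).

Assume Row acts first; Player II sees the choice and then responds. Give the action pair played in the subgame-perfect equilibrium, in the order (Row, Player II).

Backward induction with Row moving first.
- T → Player II plays L (best of 12, 8, 6); Row gets 3.
- M → Player II plays R (best of 6, 6, 11); Row gets 10.
- B → Player II plays C (best of 0, 8, 1); Row gets 6.
Among 3, 10, 6, the best is 10 at M. Subgame-perfect outcome: (M, R) with payoffs (10, 11).

(M, R)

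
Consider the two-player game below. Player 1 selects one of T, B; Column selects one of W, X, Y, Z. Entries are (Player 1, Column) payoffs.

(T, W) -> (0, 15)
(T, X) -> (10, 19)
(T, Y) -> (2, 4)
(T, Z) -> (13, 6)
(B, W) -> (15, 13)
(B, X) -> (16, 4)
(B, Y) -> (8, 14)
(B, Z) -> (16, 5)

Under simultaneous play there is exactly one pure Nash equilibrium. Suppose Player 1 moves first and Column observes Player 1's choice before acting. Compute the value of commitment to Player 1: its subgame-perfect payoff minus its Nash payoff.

2

Work backward from Column's decision.
- T: Column compares 15, 19, 4, 6 and picks X; Player 1 would get 10.
- B: Column compares 13, 4, 14, 5 and picks Y; Player 1 would get 8.
Among 10, 8, the best is 10 at T. Subgame-perfect outcome: (T, X) with payoffs (10, 19).
For the simultaneous game, intersect best replies.
Player 1's best replies: W→B; X→B; Y→B; Z→B.
Column's best replies: T→X; B→Y.
Only (B, Y) has each player best-responding; Nash payoffs (8, 14).
Player 1's commitment gain: 10 − 8 = 2.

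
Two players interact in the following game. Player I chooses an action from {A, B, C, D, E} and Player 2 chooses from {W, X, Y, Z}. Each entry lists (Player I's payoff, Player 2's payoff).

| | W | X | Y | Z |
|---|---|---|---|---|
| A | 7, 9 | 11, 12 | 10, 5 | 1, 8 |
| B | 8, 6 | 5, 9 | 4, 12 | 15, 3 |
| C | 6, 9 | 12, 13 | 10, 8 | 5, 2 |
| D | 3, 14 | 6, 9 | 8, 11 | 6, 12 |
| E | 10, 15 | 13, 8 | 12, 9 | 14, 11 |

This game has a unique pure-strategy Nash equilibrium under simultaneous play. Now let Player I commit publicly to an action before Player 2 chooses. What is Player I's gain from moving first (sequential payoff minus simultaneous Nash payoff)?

2

Player 2 best-responds to each possible Player I move:
- A: Player 2 compares 9, 12, 5, 8 and picks X; Player I would get 11.
- B: Player 2 compares 6, 9, 12, 3 and picks Y; Player I would get 4.
- C: Player 2 compares 9, 13, 8, 2 and picks X; Player I would get 12.
- D: Player 2 compares 14, 9, 11, 12 and picks W; Player I would get 3.
- E: Player 2 compares 15, 8, 9, 11 and picks W; Player I would get 10.
Among 11, 4, 12, 3, 10, the best is 12 at C. Subgame-perfect outcome: (C, X) with payoffs (12, 13).
Now find the simultaneous Nash equilibrium.
Player I's best replies: W→E; X→E; Y→E; Z→B.
Player 2's best replies: A→X; B→Y; C→X; D→W; E→W.
Only (E, W) has each player best-responding; Nash payoffs (10, 15).
Player I's commitment gain: 12 − 10 = 2.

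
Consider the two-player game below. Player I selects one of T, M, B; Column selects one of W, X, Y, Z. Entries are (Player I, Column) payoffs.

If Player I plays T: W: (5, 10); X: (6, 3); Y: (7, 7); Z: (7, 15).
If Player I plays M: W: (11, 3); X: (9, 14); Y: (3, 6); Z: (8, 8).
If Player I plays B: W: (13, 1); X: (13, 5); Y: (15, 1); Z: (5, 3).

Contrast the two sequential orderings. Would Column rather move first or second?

first

If Player I leads: Column's best replies are T→Z, M→X, B→X; Player I's induced payoffs 7, 9, 13; outcome (B, X), payoffs (13, 5).
If Column leads: Player I's best replies are W→B, X→B, Y→B, Z→M; Column's induced payoffs 1, 5, 1, 8; outcome (M, Z), payoffs (8, 8).
Column gets 8 moving first and 5 moving second, so Column prefers to move first.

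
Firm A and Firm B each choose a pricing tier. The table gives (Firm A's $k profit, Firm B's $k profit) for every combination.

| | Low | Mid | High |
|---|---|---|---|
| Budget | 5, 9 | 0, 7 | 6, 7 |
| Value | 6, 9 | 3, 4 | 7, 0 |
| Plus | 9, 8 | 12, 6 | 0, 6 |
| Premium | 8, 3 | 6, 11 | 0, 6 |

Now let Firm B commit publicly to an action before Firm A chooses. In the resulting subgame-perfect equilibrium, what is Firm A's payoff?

Firm A best-responds to each possible Firm B move:
- Low: Firm A compares 5, 6, 9, 8 and picks Plus; Firm B would get 8.
- Mid: Firm A compares 0, 3, 12, 6 and picks Plus; Firm B would get 6.
- High: Firm A compares 6, 7, 0, 0 and picks Value; Firm B would get 0.
Maximizing over 8, 6, 0, Firm B chooses Low. Subgame-perfect outcome: (Plus, Low) with payoffs (9, 8).

9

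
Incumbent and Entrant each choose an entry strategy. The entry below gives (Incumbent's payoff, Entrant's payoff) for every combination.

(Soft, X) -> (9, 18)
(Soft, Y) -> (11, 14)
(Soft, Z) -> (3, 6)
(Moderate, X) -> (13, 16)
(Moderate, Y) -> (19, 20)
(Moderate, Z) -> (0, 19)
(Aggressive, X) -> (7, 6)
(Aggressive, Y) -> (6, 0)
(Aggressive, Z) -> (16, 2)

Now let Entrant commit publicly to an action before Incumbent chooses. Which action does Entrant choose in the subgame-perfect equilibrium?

Y

Solve by backward induction (Entrant leads).
- X → Incumbent plays Moderate (best of 9, 13, 7); Entrant gets 16.
- Y → Incumbent plays Moderate (best of 11, 19, 6); Entrant gets 20.
- Z → Incumbent plays Aggressive (best of 3, 0, 16); Entrant gets 2.
Entrant's induced payoffs are 16, 20, 2, so Entrant commits to Y. Subgame-perfect outcome: (Moderate, Y) with payoffs (19, 20).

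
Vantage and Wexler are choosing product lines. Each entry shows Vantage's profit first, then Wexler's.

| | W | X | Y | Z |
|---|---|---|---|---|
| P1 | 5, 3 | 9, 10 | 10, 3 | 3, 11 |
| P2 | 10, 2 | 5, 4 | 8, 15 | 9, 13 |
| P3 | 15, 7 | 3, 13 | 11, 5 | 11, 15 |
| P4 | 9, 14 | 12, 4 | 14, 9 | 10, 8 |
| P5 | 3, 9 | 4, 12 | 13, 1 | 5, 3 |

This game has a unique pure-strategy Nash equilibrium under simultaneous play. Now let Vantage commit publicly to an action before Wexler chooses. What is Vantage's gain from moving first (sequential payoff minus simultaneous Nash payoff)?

Wexler best-responds to each possible Vantage move:
- P1: BR = Z, leader payoff 3.
- P2: BR = Y, leader payoff 8.
- P3: BR = Z, leader payoff 11.
- P4: BR = W, leader payoff 9.
- P5: BR = X, leader payoff 4.
Maximizing over 3, 8, 11, 9, 4, Vantage chooses P3. Subgame-perfect outcome: (P3, Z) with payoffs (11, 15).
Under simultaneous play:
Vantage's best replies: W→P3; X→P4; Y→P4; Z→P3.
Wexler's best replies: P1→Z; P2→Y; P3→Z; P4→W; P5→X.
The unique mutual best reply is (P3, Z), giving (11, 15).
Vantage's commitment gain: 11 − 11 = 0.

0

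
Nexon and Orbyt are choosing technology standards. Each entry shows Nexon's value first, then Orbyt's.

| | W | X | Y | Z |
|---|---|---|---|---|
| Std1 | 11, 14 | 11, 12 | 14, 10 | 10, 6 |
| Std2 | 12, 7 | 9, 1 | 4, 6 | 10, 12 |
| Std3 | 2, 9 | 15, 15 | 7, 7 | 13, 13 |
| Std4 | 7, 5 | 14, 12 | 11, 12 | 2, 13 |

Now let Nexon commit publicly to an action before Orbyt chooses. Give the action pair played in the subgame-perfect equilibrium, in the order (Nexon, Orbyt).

(Std3, X)

Orbyt best-responds to each possible Nexon move:
- Std1: Orbyt compares 14, 12, 10, 6 and picks W; Nexon would get 11.
- Std2: Orbyt compares 7, 1, 6, 12 and picks Z; Nexon would get 10.
- Std3: Orbyt compares 9, 15, 7, 13 and picks X; Nexon would get 15.
- Std4: Orbyt compares 5, 12, 12, 13 and picks Z; Nexon would get 2.
Among 11, 10, 15, 2, the best is 15 at Std3. Subgame-perfect outcome: (Std3, X) with payoffs (15, 15).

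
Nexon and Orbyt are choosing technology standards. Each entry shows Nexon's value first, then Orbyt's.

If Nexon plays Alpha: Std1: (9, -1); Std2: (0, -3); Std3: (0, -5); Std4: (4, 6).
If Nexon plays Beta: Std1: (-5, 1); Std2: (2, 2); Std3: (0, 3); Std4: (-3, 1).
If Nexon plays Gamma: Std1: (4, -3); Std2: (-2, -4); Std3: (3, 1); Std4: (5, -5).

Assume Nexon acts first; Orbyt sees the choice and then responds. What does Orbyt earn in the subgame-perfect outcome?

Orbyt best-responds to each possible Nexon move:
- Alpha: BR = Std4, leader payoff 4.
- Beta: BR = Std3, leader payoff 0.
- Gamma: BR = Std3, leader payoff 3.
Nexon's induced payoffs are 4, 0, 3, so Nexon commits to Alpha. Subgame-perfect outcome: (Alpha, Std4) with payoffs (4, 6).

6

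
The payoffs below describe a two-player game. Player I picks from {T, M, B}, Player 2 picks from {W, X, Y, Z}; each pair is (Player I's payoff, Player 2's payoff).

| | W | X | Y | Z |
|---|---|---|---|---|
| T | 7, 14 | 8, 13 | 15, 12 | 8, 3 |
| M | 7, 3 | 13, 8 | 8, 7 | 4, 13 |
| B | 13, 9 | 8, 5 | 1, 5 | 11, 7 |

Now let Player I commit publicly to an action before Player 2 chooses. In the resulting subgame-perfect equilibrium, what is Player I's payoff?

13

Player 2 best-responds to each possible Player I move:
- T → Player 2 plays W (best of 14, 13, 12, 3); Player I gets 7.
- M → Player 2 plays Z (best of 3, 8, 7, 13); Player I gets 4.
- B → Player 2 plays W (best of 9, 5, 5, 7); Player I gets 13.
Maximizing over 7, 4, 13, Player I chooses B. Subgame-perfect outcome: (B, W) with payoffs (13, 9).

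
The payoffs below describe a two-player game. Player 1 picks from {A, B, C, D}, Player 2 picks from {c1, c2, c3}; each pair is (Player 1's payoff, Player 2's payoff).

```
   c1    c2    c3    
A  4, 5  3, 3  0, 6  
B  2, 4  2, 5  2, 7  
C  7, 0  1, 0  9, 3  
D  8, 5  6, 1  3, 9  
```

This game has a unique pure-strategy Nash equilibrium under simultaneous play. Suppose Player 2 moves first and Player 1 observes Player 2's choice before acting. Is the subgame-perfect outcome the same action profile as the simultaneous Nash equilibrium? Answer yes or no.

no

Solve by backward induction (Player 2 leads).
- c1: Player 1 compares 4, 2, 7, 8 and picks D; Player 2 would get 5.
- c2: Player 1 compares 3, 2, 1, 6 and picks D; Player 2 would get 1.
- c3: Player 1 compares 0, 2, 9, 3 and picks C; Player 2 would get 3.
Player 2's induced payoffs are 5, 1, 3, so Player 2 commits to c1. Subgame-perfect outcome: (D, c1) with payoffs (8, 5).
For the simultaneous game, intersect best replies.
Player 1's best replies: c1→D; c2→D; c3→C.
Player 2's best replies: A→c3; B→c3; C→c3; D→c3.
The unique mutual best reply is (C, c3), giving (9, 3).
Sequential outcome (D, c1) differs from the Nash profile (C, c3).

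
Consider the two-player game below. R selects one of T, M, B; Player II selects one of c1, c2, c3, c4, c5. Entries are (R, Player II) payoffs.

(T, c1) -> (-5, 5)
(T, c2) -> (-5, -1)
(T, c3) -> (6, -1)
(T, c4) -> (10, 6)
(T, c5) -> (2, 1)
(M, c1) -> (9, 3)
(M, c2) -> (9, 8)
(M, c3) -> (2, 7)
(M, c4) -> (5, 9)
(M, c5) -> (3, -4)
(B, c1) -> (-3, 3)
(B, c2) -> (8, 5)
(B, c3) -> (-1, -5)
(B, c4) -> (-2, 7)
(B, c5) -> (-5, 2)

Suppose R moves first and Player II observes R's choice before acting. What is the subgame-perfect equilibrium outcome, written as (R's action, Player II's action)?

(T, c4)

Solve by backward induction (R leads).
- T: BR = c4, leader payoff 10.
- M: BR = c4, leader payoff 5.
- B: BR = c4, leader payoff -2.
Among 10, 5, -2, the best is 10 at T. Subgame-perfect outcome: (T, c4) with payoffs (10, 6).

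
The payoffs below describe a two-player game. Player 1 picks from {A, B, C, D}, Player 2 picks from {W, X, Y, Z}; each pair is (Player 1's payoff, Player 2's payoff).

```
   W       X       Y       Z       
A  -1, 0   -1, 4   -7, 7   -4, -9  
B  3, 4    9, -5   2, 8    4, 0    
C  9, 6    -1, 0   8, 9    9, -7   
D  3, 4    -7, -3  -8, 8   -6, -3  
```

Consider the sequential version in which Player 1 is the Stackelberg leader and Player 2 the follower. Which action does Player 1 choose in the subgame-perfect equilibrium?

Backward induction with Player 1 moving first.
- A: Player 2 compares 0, 4, 7, -9 and picks Y; Player 1 would get -7.
- B: Player 2 compares 4, -5, 8, 0 and picks Y; Player 1 would get 2.
- C: Player 2 compares 6, 0, 9, -7 and picks Y; Player 1 would get 8.
- D: Player 2 compares 4, -3, 8, -3 and picks Y; Player 1 would get -8.
Among -7, 2, 8, -8, the best is 8 at C. Subgame-perfect outcome: (C, Y) with payoffs (8, 9).

C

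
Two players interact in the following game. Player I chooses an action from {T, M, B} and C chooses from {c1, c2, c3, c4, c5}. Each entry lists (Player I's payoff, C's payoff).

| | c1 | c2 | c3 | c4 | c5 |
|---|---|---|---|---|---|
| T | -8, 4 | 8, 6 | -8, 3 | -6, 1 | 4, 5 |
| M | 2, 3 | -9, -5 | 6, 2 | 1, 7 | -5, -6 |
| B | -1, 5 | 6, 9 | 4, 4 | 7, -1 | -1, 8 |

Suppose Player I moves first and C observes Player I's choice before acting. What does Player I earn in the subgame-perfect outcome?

C best-responds to each possible Player I move:
- T: BR = c2, leader payoff 8.
- M: BR = c4, leader payoff 1.
- B: BR = c2, leader payoff 6.
Among 8, 1, 6, the best is 8 at T. Subgame-perfect outcome: (T, c2) with payoffs (8, 6).

8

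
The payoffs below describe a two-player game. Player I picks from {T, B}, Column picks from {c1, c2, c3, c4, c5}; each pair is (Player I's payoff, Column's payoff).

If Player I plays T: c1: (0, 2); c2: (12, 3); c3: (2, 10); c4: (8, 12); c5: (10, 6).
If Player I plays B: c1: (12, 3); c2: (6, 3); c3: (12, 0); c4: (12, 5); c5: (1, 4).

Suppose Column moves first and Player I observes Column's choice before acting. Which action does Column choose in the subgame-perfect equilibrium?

Backward induction with Column moving first.
- c1: BR = B, leader payoff 3.
- c2: BR = T, leader payoff 3.
- c3: BR = B, leader payoff 0.
- c4: BR = B, leader payoff 5.
- c5: BR = T, leader payoff 6.
Column's induced payoffs are 3, 3, 0, 5, 6, so Column commits to c5. Subgame-perfect outcome: (T, c5) with payoffs (10, 6).

c5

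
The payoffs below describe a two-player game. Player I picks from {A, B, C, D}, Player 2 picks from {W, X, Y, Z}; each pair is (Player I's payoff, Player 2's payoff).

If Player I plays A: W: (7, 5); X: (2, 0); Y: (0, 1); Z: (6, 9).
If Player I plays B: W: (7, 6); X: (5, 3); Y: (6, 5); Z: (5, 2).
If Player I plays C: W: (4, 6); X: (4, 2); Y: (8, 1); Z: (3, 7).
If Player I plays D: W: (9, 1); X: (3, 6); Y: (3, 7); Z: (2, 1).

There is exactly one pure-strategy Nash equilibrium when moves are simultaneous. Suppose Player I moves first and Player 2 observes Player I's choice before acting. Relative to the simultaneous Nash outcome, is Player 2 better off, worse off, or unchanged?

worse off

Player 2 best-responds to each possible Player I move:
- A: BR = Z, leader payoff 6.
- B: BR = W, leader payoff 7.
- C: BR = Z, leader payoff 3.
- D: BR = Y, leader payoff 3.
Among 6, 7, 3, 3, the best is 7 at B. Subgame-perfect outcome: (B, W) with payoffs (7, 6).
Under simultaneous play:
Player I's best replies: W→D; X→B; Y→C; Z→A.
Player 2's best replies: A→Z; B→W; C→Z; D→Y.
Only (A, Z) has each player best-responding; Nash payoffs (6, 9).
Player 2 earns 6 sequentially versus 9 at the Nash outcome: worse off.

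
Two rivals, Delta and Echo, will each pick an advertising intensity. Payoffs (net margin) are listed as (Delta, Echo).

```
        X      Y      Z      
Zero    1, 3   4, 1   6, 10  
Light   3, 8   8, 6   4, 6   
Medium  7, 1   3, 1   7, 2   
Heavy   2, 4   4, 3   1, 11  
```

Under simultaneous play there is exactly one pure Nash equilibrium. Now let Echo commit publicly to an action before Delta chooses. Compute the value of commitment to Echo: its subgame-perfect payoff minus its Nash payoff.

4

Backward induction with Echo moving first.
- X: BR = Medium, leader payoff 1.
- Y: BR = Light, leader payoff 6.
- Z: BR = Medium, leader payoff 2.
Among 1, 6, 2, the best is 6 at Y. Subgame-perfect outcome: (Light, Y) with payoffs (8, 6).
Under simultaneous play:
Delta's best replies: X→Medium; Y→Light; Z→Medium.
Echo's best replies: Zero→Z; Light→X; Medium→Z; Heavy→Z.
Only (Medium, Z) has each player best-responding; Nash payoffs (7, 2).
Echo's commitment gain: 6 − 2 = 4.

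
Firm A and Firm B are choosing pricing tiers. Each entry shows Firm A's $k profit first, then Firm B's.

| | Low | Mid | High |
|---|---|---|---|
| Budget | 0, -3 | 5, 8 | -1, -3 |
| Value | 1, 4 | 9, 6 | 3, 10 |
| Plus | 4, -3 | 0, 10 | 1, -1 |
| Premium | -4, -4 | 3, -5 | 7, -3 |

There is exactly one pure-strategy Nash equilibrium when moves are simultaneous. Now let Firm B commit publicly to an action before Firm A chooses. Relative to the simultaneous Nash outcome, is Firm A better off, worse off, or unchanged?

better off

Backward induction with Firm B moving first.
- Low: Firm A compares 0, 1, 4, -4 and picks Plus; Firm B would get -3.
- Mid: Firm A compares 5, 9, 0, 3 and picks Value; Firm B would get 6.
- High: Firm A compares -1, 3, 1, 7 and picks Premium; Firm B would get -3.
Firm B's induced payoffs are -3, 6, -3, so Firm B commits to Mid. Subgame-perfect outcome: (Value, Mid) with payoffs (9, 6).
Now find the simultaneous Nash equilibrium.
Firm A's best replies: Low→Plus; Mid→Value; High→Premium.
Firm B's best replies: Budget→Mid; Value→High; Plus→Mid; Premium→High.
The unique mutual best reply is (Premium, High), giving (7, -3).
Firm A earns 9 sequentially versus 7 at the Nash outcome: better off.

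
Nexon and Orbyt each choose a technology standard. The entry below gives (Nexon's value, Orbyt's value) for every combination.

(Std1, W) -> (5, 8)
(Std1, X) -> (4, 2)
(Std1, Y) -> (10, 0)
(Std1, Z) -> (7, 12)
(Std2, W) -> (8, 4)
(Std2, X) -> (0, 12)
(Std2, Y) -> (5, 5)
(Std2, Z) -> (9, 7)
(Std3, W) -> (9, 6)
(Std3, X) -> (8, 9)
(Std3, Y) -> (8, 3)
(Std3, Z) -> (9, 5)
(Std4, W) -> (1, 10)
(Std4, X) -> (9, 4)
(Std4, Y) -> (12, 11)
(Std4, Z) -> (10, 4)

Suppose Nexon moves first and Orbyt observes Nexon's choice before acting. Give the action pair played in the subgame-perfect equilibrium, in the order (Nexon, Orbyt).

(Std4, Y)

Backward induction with Nexon moving first.
- Std1: BR = Z, leader payoff 7.
- Std2: BR = X, leader payoff 0.
- Std3: BR = X, leader payoff 8.
- Std4: BR = Y, leader payoff 12.
Nexon's induced payoffs are 7, 0, 8, 12, so Nexon commits to Std4. Subgame-perfect outcome: (Std4, Y) with payoffs (12, 11).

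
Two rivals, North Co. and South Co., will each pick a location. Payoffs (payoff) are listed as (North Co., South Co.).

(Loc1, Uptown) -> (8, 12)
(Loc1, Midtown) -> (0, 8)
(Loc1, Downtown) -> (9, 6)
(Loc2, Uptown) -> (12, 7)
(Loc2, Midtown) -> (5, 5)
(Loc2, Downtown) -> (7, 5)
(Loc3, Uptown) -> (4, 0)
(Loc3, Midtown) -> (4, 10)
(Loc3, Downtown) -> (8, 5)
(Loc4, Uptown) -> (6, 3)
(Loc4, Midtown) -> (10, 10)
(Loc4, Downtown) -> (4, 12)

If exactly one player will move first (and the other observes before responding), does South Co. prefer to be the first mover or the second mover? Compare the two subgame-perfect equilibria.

first

If North Co. leads: South Co.'s best replies are Loc1→Uptown, Loc2→Uptown, Loc3→Midtown, Loc4→Downtown; North Co.'s induced payoffs 8, 12, 4, 4; outcome (Loc2, Uptown), payoffs (12, 7).
If South Co. leads: North Co.'s best replies are Uptown→Loc2, Midtown→Loc4, Downtown→Loc1; South Co.'s induced payoffs 7, 10, 6; outcome (Loc4, Midtown), payoffs (10, 10).
South Co. gets 10 moving first and 7 moving second, so South Co. prefers to move first.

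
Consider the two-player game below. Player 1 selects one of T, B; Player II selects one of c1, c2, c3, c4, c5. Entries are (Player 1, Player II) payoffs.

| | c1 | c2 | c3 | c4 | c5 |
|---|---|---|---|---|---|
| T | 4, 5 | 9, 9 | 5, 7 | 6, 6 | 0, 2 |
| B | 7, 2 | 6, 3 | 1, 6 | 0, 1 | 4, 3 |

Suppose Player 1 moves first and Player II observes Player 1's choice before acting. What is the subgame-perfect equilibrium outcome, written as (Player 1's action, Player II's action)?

Work backward from Player II's decision.
- T: Player II compares 5, 9, 7, 6, 2 and picks c2; Player 1 would get 9.
- B: Player II compares 2, 3, 6, 1, 3 and picks c3; Player 1 would get 1.
Among 9, 1, the best is 9 at T. Subgame-perfect outcome: (T, c2) with payoffs (9, 9).

(T, c2)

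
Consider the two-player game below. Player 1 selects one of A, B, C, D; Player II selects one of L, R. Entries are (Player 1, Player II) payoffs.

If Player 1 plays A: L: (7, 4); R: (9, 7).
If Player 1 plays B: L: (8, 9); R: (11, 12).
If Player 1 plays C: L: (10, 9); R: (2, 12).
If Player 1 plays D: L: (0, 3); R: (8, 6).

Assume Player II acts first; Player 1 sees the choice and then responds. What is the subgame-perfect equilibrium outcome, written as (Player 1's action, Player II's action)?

Solve by backward induction (Player II leads).
- L: BR = C, leader payoff 9.
- R: BR = B, leader payoff 12.
Among 9, 12, the best is 12 at R. Subgame-perfect outcome: (B, R) with payoffs (11, 12).

(B, R)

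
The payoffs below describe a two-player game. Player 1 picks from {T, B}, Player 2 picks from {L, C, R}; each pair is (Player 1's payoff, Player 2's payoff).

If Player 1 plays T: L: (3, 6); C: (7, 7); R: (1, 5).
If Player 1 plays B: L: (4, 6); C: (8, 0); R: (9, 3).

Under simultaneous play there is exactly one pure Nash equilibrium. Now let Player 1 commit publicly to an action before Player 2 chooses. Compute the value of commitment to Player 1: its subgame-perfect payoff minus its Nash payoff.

3

Work backward from Player 2's decision.
- T: Player 2 compares 6, 7, 5 and picks C; Player 1 would get 7.
- B: Player 2 compares 6, 0, 3 and picks L; Player 1 would get 4.
Player 1's induced payoffs are 7, 4, so Player 1 commits to T. Subgame-perfect outcome: (T, C) with payoffs (7, 7).
Under simultaneous play:
Player 1's best replies: L→B; C→B; R→B.
Player 2's best replies: T→C; B→L.
The unique mutual best reply is (B, L), giving (4, 6).
Player 1's commitment gain: 7 − 4 = 3.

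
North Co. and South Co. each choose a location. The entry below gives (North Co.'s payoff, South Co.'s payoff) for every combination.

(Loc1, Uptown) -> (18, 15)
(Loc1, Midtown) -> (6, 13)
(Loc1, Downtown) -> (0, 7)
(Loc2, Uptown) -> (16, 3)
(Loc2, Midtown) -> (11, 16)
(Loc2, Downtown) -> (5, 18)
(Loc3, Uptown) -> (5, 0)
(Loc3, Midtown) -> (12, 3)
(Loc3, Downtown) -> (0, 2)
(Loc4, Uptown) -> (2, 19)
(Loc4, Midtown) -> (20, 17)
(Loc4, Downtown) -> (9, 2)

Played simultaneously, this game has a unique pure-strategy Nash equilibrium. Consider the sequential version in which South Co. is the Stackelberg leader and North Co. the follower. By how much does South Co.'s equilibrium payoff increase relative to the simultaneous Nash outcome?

2

Backward induction with South Co. moving first.
- Uptown: North Co. compares 18, 16, 5, 2 and picks Loc1; South Co. would get 15.
- Midtown: North Co. compares 6, 11, 12, 20 and picks Loc4; South Co. would get 17.
- Downtown: North Co. compares 0, 5, 0, 9 and picks Loc4; South Co. would get 2.
South Co.'s induced payoffs are 15, 17, 2, so South Co. commits to Midtown. Subgame-perfect outcome: (Loc4, Midtown) with payoffs (20, 17).
Under simultaneous play:
North Co.'s best replies: Uptown→Loc1; Midtown→Loc4; Downtown→Loc4.
South Co.'s best replies: Loc1→Uptown; Loc2→Downtown; Loc3→Midtown; Loc4→Uptown.
Only (Loc1, Uptown) has each player best-responding; Nash payoffs (18, 15).
South Co.'s commitment gain: 17 − 15 = 2.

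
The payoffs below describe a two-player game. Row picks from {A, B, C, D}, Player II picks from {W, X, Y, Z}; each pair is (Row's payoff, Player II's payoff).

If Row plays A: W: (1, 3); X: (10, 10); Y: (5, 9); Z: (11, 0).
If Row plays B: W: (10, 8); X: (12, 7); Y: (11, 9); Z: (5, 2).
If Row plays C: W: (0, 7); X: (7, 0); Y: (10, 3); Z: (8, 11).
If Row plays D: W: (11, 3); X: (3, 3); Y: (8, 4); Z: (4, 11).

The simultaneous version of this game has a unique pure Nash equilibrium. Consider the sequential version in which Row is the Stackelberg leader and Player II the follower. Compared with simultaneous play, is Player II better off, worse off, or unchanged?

Player II best-responds to each possible Row move:
- A → Player II plays X (best of 3, 10, 9, 0); Row gets 10.
- B → Player II plays Y (best of 8, 7, 9, 2); Row gets 11.
- C → Player II plays Z (best of 7, 0, 3, 11); Row gets 8.
- D → Player II plays Z (best of 3, 3, 4, 11); Row gets 4.
Among 10, 11, 8, 4, the best is 11 at B. Subgame-perfect outcome: (B, Y) with payoffs (11, 9).
Now find the simultaneous Nash equilibrium.
Row's best replies: W→D; X→B; Y→B; Z→A.
Player II's best replies: A→X; B→Y; C→Z; D→Z.
Only (B, Y) has each player best-responding; Nash payoffs (11, 9).
Player II earns 9 sequentially versus 9 at the Nash outcome: unchanged.

unchanged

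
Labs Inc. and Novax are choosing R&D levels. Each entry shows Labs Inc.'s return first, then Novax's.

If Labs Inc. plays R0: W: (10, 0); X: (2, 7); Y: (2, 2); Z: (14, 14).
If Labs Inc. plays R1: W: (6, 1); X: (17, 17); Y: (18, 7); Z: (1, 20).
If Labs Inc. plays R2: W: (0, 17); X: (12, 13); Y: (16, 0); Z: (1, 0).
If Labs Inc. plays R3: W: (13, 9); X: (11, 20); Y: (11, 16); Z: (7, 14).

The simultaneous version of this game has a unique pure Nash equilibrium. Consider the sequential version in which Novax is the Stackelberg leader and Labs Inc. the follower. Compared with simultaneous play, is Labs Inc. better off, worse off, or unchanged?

better off

Work backward from Labs Inc.'s decision.
- W: BR = R3, leader payoff 9.
- X: BR = R1, leader payoff 17.
- Y: BR = R1, leader payoff 7.
- Z: BR = R0, leader payoff 14.
Novax's induced payoffs are 9, 17, 7, 14, so Novax commits to X. Subgame-perfect outcome: (R1, X) with payoffs (17, 17).
Now find the simultaneous Nash equilibrium.
Labs Inc.'s best replies: W→R3; X→R1; Y→R1; Z→R0.
Novax's best replies: R0→Z; R1→Z; R2→W; R3→X.
Only (R0, Z) has each player best-responding; Nash payoffs (14, 14).
Labs Inc. earns 17 sequentially versus 14 at the Nash outcome: better off.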